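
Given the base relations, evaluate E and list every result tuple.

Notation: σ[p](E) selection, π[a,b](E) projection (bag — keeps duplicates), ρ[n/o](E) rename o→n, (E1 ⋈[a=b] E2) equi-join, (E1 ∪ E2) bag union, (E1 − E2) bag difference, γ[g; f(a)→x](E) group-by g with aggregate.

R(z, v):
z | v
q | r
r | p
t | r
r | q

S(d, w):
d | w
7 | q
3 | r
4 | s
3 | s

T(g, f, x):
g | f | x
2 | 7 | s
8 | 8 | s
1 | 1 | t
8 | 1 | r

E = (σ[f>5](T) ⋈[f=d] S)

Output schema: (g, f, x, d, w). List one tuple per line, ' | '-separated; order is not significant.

Per-node cardinality:
  T → 4
  σ[f>5](T) → 2
  S → 4
  (σ[f>5](T) ⋈[f=d] S) → 1

== RESULT ==
g | f | x | d | w
2 | 7 | s | 7 | q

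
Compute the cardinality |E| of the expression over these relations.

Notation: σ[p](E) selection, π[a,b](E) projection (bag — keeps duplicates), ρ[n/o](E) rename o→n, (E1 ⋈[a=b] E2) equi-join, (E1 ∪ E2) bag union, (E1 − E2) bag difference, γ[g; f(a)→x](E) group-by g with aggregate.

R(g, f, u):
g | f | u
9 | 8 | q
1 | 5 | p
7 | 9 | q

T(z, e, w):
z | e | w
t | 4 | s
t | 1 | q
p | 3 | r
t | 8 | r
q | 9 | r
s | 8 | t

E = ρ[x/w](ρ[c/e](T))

Per-node cardinality:
  T → 6
  ρ[c/e](T) → 6
  ρ[x/w](ρ[c/e](T)) → 6

|E| = 6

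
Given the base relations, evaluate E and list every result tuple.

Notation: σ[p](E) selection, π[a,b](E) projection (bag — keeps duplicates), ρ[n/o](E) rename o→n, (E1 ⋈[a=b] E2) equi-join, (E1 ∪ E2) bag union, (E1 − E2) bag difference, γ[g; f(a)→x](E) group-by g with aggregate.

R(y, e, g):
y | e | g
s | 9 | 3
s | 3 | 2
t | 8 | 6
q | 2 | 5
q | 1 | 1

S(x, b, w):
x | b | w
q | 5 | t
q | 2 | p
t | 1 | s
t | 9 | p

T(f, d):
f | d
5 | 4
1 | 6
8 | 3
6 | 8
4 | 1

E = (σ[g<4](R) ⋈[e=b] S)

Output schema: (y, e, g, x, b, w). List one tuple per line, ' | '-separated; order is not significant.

Per-node cardinality:
  R → 5
  σ[g<4](R) → 3
  S → 4
  (σ[g<4](R) ⋈[e=b] S) → 2

== RESULT ==
y | e | g | x | b | w
q | 1 | 1 | t | 1 | s
s | 9 | 3 | t | 9 | p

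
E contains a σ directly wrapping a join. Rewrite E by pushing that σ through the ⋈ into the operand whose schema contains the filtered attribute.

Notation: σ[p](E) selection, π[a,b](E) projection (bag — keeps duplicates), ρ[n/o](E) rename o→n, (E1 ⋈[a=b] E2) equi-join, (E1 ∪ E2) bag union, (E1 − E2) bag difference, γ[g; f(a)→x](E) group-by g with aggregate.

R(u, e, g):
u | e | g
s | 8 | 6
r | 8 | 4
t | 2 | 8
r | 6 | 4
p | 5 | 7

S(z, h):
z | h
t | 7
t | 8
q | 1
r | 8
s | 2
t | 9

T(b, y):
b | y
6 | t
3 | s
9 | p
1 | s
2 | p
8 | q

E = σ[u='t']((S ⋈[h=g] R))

σ filters on u, owned by the right side.
E' = (S ⋈[h=g] σ[u='t'](R))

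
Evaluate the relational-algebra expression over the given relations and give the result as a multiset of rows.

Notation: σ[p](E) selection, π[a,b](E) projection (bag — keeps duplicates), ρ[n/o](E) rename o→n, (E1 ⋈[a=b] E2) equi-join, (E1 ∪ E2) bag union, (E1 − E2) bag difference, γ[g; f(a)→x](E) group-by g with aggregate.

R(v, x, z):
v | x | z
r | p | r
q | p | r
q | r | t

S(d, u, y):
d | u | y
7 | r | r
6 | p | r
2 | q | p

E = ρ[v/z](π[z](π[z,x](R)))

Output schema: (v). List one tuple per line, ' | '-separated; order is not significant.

Row counts bottom-up:
  R → 3
  π[z,x](R) → 3
  π[z](π[z,x](R)) → 3
  ρ[v/z](π[z](π[z,x](R))) → 3

== RESULT ==
v
r
r
t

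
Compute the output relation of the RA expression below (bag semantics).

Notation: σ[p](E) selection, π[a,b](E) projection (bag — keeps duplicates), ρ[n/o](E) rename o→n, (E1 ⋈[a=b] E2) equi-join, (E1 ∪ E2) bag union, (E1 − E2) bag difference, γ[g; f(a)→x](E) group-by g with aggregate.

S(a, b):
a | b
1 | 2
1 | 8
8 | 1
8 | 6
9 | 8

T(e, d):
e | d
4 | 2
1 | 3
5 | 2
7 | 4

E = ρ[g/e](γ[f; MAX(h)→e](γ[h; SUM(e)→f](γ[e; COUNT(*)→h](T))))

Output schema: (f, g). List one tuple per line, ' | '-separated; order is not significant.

Per-node cardinality:
  T → 4
  γ[e; COUNT(*)→h](T) → 4
  γ[h; SUM(e)→f](γ[e; COUNT(*)→h](T)) → 1
  γ[f; MAX(h)→e](γ[h; SUM(e)→f](γ[e; COUNT(*)→h](T))) → 1
  ρ[g/e](γ[f; MAX(h)→e](γ[h; SUM(e)→f](γ[e; COUNT(*)→h](T)))) → 1

== RESULT ==
f | g
17 | 1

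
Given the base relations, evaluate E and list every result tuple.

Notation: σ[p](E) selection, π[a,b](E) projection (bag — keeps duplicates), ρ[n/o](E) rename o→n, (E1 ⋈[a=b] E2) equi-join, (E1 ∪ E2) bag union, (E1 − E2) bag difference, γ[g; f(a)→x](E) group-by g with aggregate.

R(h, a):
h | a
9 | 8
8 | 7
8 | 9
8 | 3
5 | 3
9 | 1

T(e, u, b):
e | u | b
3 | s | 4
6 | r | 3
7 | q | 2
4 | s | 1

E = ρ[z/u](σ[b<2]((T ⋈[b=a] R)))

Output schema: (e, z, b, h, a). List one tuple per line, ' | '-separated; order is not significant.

Subexpression sizes:
  T → 4
  R → 6
  (T ⋈[b=a] R) → 3
  σ[b<2]((T ⋈[b=a] R)) → 1
  ρ[z/u](σ[b<2]((T ⋈[b=a] R))) → 1

== RESULT ==
e | z | b | h | a
4 | s | 1 | 9 | 1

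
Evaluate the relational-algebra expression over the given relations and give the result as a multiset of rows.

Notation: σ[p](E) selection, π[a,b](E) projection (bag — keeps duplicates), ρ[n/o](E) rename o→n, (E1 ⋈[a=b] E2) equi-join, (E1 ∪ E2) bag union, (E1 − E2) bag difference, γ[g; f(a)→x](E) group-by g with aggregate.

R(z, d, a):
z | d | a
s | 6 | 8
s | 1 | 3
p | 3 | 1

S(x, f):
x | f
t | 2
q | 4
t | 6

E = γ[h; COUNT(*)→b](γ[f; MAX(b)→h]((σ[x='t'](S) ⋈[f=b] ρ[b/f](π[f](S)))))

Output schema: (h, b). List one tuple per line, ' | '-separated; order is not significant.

Subexpression sizes:
  S → 3
  σ[x='t'](S) → 2
  S → 3
  π[f](S) → 3
  ρ[b/f](π[f](S)) → 3
  (σ[x='t'](S) ⋈[f=b] ρ[b/f](π[f](S))) → 2
  γ[f; MAX(b)→h]((σ[x='t'](S) ⋈[f=b] ρ[b/f](π[f](S)))) → 2
  γ[h; COUNT(*)→b](γ[f; MAX(b)→h]((σ[x='t'](S) ⋈[f=b] ρ[b/f](π[f](S))))) → 2

== RESULT ==
h | b
2 | 1
6 | 1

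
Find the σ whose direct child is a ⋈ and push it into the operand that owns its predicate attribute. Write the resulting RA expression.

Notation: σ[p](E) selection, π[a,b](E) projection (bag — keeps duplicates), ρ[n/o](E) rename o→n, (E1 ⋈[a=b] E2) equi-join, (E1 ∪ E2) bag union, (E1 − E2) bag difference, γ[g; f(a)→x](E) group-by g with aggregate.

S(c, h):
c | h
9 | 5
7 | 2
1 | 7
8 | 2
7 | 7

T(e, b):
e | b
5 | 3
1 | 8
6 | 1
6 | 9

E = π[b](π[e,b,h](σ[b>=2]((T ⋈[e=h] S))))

σ filters on b, owned by the left side.
E' = π[b](π[e,b,h]((σ[b>=2](T) ⋈[e=h] S)))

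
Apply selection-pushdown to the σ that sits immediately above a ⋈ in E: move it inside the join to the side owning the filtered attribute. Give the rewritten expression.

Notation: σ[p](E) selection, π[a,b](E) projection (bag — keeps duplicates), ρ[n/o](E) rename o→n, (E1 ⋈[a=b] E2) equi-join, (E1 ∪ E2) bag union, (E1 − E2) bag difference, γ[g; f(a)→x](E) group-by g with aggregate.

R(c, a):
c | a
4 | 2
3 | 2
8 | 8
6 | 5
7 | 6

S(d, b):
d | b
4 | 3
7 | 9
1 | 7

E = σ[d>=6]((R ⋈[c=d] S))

σ filters on d, owned by the right side.
E' = (R ⋈[c=d] σ[d>=6](S))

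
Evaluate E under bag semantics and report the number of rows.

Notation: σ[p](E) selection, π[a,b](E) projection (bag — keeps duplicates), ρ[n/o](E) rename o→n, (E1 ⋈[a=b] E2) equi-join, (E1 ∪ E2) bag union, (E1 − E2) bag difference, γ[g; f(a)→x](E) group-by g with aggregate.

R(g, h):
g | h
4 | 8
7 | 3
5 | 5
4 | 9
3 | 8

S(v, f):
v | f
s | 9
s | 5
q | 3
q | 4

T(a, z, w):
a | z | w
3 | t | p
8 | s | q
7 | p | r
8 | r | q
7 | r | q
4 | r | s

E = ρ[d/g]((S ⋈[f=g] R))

Stepwise |·|:
  S → 4
  R → 5
  (S ⋈[f=g] R) → 4
  ρ[d/g]((S ⋈[f=g] R)) → 4

|E| = 4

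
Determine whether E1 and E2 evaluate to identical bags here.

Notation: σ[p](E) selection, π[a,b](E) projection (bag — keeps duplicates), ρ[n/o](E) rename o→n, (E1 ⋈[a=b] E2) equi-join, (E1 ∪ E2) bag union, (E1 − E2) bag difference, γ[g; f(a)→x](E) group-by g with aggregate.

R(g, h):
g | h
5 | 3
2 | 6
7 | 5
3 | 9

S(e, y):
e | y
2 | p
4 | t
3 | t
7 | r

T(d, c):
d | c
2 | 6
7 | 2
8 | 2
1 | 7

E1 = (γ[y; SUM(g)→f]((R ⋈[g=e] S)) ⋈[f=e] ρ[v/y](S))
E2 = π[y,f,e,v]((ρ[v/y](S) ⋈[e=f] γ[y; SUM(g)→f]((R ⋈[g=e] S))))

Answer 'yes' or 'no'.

E1 per-node cardinality:
  R → 4
  S → 4
  (R ⋈[g=e] S) → 3
  γ[y; SUM(g)→f]((R ⋈[g=e] S)) → 3
  S → 4
  ρ[v/y](S) → 4
  (γ[y; SUM(g)→f]((R ⋈[g=e] S)) ⋈[f=e] ρ[v/y](S)) → 3
E2 per-node cardinality:
  S → 4
  ρ[v/y](S) → 4
  R → 4
  S → 4
  (R ⋈[g=e] S) → 3
  γ[y; SUM(g)→f]((R ⋈[g=e] S)) → 3
  (ρ[v/y](S) ⋈[e=f] γ[y; SUM(g)→f]((R ⋈[g=e] S))) → 3
  π[y,f,e,v]((ρ[v/y](S) ⋈[e=f] γ[y; SUM(g)→f]((R ⋈[g=e] S)))) → 3

E1 and E2 produce the same multiset:
y | f | e | v
p | 2 | 2 | p
r | 7 | 7 | r
t | 3 | 3 | t

yes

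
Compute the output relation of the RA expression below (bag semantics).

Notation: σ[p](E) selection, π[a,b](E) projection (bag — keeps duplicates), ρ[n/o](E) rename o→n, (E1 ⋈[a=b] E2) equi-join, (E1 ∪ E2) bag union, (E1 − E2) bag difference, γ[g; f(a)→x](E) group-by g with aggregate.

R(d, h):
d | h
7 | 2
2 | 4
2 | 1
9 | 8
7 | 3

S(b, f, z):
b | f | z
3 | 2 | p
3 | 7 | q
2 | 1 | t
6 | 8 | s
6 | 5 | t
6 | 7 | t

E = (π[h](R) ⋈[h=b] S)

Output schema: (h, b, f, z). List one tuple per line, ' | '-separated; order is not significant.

Row counts bottom-up:
  R → 5
  π[h](R) → 5
  S → 6
  (π[h](R) ⋈[h=b] S) → 3

== RESULT ==
h | b | f | z
2 | 2 | 1 | t
3 | 3 | 2 | p
3 | 3 | 7 | q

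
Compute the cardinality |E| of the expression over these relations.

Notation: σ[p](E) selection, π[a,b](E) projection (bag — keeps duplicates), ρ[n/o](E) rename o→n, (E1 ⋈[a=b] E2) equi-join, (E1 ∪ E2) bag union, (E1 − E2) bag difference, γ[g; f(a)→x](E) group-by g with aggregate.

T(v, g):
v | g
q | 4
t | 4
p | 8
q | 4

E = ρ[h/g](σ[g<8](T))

Subexpression sizes:
  T → 4
  σ[g<8](T) → 3
  ρ[h/g](σ[g<8](T)) → 3

|E| = 3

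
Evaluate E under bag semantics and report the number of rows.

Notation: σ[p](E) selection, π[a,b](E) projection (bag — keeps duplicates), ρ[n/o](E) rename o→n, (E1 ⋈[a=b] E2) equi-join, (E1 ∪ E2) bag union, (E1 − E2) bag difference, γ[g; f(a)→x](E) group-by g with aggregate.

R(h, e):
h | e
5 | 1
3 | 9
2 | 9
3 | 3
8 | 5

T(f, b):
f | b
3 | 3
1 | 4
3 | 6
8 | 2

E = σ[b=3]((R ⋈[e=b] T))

Subexpression sizes:
  R → 5
  T → 4
  (R ⋈[e=b] T) → 1
  σ[b=3]((R ⋈[e=b] T)) → 1

|E| = 1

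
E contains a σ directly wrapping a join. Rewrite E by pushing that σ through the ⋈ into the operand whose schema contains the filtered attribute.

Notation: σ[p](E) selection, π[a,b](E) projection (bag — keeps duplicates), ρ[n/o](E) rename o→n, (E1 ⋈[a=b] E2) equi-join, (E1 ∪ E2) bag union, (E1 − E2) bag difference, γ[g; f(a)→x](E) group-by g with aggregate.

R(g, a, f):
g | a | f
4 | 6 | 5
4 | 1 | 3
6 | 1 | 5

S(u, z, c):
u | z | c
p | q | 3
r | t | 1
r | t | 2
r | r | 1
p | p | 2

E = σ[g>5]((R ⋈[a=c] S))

σ filters on g, owned by the left side.
E' = (σ[g>5](R) ⋈[a=c] S)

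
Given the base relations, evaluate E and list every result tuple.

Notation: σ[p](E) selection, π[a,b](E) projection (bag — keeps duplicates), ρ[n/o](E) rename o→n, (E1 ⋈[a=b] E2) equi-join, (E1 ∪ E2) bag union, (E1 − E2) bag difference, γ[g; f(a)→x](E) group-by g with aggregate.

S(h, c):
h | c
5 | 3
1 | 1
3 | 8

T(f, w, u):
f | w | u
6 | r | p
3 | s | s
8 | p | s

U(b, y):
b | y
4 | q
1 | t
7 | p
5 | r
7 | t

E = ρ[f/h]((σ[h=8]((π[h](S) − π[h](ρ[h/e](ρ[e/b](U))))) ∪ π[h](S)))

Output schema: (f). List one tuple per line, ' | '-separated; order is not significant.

Row counts bottom-up:
  S → 3
  π[h](S) → 3
  U → 5
  ρ[e/b](U) → 5
  ρ[h/e](ρ[e/b](U)) → 5
  π[h](ρ[h/e](ρ[e/b](U))) → 5
  (π[h](S) − π[h](ρ[h/e](ρ[e/b](U)))) → 1
  σ[h=8]((π[h](S) − π[h](ρ[h/e](ρ[e/b](U))))) → 0
  S → 3
  π[h](S) → 3
  (σ[h=8]((π[h](S) − π[h](ρ[h/e](ρ[e/b](U))))) ∪ π[h](S)) → 3
  ρ[f/h]((σ[h=8]((π[h](S) − π[h](ρ[h/e](ρ[e/b](U))))) ∪ π[h](S))) → 3

== RESULT ==
f
1
3
5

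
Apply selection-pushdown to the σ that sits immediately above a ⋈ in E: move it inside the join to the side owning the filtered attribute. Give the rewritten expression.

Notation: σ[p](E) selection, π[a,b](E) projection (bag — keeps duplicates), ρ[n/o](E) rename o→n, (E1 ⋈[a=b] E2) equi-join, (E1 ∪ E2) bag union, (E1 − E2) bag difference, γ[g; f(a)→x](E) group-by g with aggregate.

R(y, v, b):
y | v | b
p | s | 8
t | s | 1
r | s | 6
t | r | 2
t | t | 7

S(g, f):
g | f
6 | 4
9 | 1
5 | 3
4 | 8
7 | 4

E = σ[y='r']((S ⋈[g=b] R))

σ filters on y, owned by the right side.
E' = (S ⋈[g=b] σ[y='r'](R))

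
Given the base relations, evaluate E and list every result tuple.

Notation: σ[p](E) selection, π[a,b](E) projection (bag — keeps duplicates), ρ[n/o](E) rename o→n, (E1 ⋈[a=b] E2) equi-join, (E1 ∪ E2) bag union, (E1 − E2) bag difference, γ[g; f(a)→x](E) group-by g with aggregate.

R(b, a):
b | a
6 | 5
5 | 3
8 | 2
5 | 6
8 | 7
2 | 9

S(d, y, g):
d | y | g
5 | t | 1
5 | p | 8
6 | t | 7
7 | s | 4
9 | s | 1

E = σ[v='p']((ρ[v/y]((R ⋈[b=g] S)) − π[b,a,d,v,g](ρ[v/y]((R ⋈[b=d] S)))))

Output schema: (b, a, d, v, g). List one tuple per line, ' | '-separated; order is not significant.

Stepwise |·|:
  R → 6
  S → 5
  (R ⋈[b=g] S) → 2
  ρ[v/y]((R ⋈[b=g] S)) → 2
  R → 6
  S → 5
  (R ⋈[b=d] S) → 5
  ρ[v/y]((R ⋈[b=d] S)) → 5
  π[b,a,d,v,g](ρ[v/y]((R ⋈[b=d] S))) → 5
  (ρ[v/y]((R ⋈[b=g] S)) − π[b,a,d,v,g](ρ[v/y]((R ⋈[b=d] S)))) → 2
  σ[v='p']((ρ[v/y]((R ⋈[b=g] S)) − π[b,a,d,v,g](ρ[v/y]((R ⋈[b=d] S))))) → 2

== RESULT ==
b | a | d | v | g
8 | 2 | 5 | p | 8
8 | 7 | 5 | p | 8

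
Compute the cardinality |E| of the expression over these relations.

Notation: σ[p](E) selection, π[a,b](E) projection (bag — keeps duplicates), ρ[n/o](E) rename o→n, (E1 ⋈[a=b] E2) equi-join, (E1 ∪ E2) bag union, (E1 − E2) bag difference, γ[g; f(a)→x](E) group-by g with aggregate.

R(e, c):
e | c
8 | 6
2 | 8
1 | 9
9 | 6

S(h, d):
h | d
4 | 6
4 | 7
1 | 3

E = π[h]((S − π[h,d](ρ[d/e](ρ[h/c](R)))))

Per-node cardinality:
  S → 3
  R → 4
  ρ[h/c](R) → 4
  ρ[d/e](ρ[h/c](R)) → 4
  π[h,d](ρ[d/e](ρ[h/c](R))) → 4
  (S − π[h,d](ρ[d/e](ρ[h/c](R)))) → 3
  π[h]((S − π[h,d](ρ[d/e](ρ[h/c](R))))) → 3

|E| = 3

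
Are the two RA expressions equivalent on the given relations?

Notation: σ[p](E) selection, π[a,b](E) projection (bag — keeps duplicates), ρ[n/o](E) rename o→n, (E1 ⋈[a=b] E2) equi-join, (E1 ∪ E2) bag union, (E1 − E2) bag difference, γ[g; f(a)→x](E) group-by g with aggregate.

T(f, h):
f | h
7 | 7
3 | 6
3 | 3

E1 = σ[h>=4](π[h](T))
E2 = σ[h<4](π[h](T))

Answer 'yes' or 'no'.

E1 stepwise |·|:
  T → 3
  π[h](T) → 3
  σ[h>=4](π[h](T)) → 2
E2 stepwise |·|:
  T → 3
  π[h](T) → 3
  σ[h<4](π[h](T)) → 1

E1 result:
h
6
7
E2 result:
h
3
Witness: (6,) appears 1× in E1 but 0× in E2.

no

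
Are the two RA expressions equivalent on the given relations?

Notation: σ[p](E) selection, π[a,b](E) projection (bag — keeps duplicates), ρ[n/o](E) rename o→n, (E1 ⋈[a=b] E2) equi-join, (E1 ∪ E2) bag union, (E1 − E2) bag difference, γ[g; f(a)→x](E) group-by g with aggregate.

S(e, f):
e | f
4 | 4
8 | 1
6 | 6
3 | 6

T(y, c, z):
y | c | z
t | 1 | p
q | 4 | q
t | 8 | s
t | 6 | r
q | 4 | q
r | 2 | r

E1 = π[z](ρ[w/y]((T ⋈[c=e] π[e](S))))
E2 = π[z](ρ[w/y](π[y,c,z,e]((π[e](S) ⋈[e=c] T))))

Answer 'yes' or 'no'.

E1 stepwise |·|:
  T → 6
  S → 4
  π[e](S) → 4
  (T ⋈[c=e] π[e](S)) → 4
  ρ[w/y]((T ⋈[c=e] π[e](S))) → 4
  π[z](ρ[w/y]((T ⋈[c=e] π[e](S)))) → 4
E2 stepwise |·|:
  S → 4
  π[e](S) → 4
  T → 6
  (π[e](S) ⋈[e=c] T) → 4
  π[y,c,z,e]((π[e](S) ⋈[e=c] T)) → 4
  ρ[w/y](π[y,c,z,e]((π[e](S) ⋈[e=c] T))) → 4
  π[z](ρ[w/y](π[y,c,z,e]((π[e](S) ⋈[e=c] T)))) → 4

E1 and E2 produce the same multiset:
z
q
q
r
s

yes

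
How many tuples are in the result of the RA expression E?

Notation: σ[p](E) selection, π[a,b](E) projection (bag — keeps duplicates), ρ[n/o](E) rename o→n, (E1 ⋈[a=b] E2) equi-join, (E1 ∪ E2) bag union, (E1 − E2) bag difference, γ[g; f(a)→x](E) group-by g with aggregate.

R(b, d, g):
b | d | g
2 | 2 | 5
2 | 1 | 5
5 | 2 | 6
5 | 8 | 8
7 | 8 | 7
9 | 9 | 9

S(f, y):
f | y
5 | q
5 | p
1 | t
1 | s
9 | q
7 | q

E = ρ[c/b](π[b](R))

Subexpression sizes:
  R → 6
  π[b](R) → 6
  ρ[c/b](π[b](R)) → 6

|E| = 6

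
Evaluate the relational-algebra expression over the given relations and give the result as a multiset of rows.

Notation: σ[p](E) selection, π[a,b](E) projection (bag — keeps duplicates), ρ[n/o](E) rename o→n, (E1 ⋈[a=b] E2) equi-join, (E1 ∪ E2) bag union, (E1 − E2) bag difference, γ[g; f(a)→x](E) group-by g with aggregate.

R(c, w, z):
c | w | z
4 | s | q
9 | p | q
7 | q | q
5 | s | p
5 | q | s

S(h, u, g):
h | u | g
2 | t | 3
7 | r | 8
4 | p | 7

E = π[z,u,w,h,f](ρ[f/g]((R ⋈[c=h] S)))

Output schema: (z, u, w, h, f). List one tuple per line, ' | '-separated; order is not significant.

Row counts bottom-up:
  R → 5
  S → 3
  (R ⋈[c=h] S) → 2
  ρ[f/g]((R ⋈[c=h] S)) → 2
  π[z,u,w,h,f](ρ[f/g]((R ⋈[c=h] S))) → 2

== RESULT ==
z | u | w | h | f
q | p | s | 4 | 7
q | r | q | 7 | 8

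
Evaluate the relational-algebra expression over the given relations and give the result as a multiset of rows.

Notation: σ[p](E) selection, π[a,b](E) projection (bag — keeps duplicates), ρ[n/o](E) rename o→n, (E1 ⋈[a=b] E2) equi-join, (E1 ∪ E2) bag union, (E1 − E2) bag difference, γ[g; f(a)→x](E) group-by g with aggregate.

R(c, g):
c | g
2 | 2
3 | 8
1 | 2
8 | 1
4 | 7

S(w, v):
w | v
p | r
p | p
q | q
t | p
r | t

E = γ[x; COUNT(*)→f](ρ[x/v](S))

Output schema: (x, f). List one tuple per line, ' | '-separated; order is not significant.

Stepwise |·|:
  S → 5
  ρ[x/v](S) → 5
  γ[x; COUNT(*)→f](ρ[x/v](S)) → 4

== RESULT ==
x | f
p | 2
q | 1
r | 1
t | 1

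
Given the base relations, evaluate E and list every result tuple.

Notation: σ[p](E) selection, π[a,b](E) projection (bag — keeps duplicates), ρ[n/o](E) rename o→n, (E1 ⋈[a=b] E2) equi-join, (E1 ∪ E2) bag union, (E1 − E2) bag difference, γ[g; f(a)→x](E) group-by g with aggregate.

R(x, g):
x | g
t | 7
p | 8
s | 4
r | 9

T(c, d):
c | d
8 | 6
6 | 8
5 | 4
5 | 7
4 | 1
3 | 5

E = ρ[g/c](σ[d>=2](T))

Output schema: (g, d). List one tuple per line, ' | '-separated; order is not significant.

Subexpression sizes:
  T → 6
  σ[d>=2](T) → 5
  ρ[g/c](σ[d>=2](T)) → 5

== RESULT ==
g | d
3 | 5
5 | 4
5 | 7
6 | 8
8 | 6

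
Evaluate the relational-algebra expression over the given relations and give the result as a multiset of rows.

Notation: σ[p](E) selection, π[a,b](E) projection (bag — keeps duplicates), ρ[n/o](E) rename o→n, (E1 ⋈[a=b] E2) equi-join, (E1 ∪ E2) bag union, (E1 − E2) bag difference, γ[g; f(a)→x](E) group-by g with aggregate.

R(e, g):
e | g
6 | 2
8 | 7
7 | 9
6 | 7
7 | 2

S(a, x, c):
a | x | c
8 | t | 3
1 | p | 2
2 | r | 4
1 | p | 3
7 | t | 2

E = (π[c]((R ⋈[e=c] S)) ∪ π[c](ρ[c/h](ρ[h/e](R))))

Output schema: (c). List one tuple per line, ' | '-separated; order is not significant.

Subexpression sizes:
  R → 5
  S → 5
  (R ⋈[e=c] S) → 0
  π[c]((R ⋈[e=c] S)) → 0
  R → 5
  ρ[h/e](R) → 5
  ρ[c/h](ρ[h/e](R)) → 5
  π[c](ρ[c/h](ρ[h/e](R))) → 5
  (π[c]((R ⋈[e=c] S)) ∪ π[c](ρ[c/h](ρ[h/e](R)))) → 5

== RESULT ==
c
6
6
7
7
8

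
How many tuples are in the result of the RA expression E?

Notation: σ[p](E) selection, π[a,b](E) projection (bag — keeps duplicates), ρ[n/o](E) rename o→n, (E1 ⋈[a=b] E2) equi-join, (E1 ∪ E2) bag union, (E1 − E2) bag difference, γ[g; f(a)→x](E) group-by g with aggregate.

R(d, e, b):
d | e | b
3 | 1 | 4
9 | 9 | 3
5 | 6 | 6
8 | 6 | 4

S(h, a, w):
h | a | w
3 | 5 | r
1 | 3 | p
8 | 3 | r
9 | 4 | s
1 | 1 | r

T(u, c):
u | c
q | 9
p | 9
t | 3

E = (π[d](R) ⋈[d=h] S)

Subexpression sizes:
  R → 4
  π[d](R) → 4
  S → 5
  (π[d](R) ⋈[d=h] S) → 3

|E| = 3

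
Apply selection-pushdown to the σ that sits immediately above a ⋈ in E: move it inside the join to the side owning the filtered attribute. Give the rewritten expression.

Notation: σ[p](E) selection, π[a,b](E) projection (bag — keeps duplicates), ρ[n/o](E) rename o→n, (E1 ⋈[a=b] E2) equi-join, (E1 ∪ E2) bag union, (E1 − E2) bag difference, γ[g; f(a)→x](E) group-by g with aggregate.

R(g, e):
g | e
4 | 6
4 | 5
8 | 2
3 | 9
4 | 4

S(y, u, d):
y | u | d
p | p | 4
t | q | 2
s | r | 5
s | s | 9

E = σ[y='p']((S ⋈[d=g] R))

σ filters on y, owned by the left side.
E' = (σ[y='p'](S) ⋈[d=g] R)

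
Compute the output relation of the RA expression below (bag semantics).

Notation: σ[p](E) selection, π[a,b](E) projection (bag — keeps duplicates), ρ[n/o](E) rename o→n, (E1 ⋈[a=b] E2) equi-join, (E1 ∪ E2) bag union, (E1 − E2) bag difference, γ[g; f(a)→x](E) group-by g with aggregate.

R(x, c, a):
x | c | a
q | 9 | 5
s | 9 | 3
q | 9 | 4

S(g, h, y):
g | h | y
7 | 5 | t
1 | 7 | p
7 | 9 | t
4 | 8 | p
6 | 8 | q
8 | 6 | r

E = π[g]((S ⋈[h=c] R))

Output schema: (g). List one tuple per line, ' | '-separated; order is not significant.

Row counts bottom-up:
  S → 6
  R → 3
  (S ⋈[h=c] R) → 3
  π[g]((S ⋈[h=c] R)) → 3

== RESULT ==
g
7
7
7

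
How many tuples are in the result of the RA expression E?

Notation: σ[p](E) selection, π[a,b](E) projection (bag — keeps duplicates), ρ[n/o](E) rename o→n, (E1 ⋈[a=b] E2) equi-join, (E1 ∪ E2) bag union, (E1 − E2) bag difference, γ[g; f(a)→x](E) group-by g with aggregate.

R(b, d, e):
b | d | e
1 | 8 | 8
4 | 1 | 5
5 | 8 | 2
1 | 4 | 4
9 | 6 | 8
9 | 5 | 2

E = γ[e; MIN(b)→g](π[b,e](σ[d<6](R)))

Subexpression sizes:
  R → 6
  σ[d<6](R) → 3
  π[b,e](σ[d<6](R)) → 3
  γ[e; MIN(b)→g](π[b,e](σ[d<6](R))) → 3

|E| = 3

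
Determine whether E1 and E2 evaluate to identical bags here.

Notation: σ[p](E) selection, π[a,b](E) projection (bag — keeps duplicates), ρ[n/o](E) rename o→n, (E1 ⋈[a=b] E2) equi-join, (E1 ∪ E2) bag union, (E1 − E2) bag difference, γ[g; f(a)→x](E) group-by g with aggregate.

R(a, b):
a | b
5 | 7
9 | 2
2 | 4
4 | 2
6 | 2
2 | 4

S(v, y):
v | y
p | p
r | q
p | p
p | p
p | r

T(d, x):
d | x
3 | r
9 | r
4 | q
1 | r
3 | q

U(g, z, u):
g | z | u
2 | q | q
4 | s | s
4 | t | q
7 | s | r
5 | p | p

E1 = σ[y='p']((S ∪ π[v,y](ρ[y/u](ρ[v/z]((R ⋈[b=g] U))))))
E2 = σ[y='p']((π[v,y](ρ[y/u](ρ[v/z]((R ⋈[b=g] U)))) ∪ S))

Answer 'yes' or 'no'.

E1 per-node cardinality:
  S → 5
  R → 6
  U → 5
  (R ⋈[b=g] U) → 8
  ρ[v/z]((R ⋈[b=g] U)) → 8
  ρ[y/u](ρ[v/z]((R ⋈[b=g] U))) → 8
  π[v,y](ρ[y/u](ρ[v/z]((R ⋈[b=g] U)))) → 8
  (S ∪ π[v,y](ρ[y/u](ρ[v/z]((R ⋈[b=g] U))))) → 13
  σ[y='p']((S ∪ π[v,y](ρ[y/u](ρ[v/z]((R ⋈[b=g] U)))))) → 3
E2 per-node cardinality:
  R → 6
  U → 5
  (R ⋈[b=g] U) → 8
  ρ[v/z]((R ⋈[b=g] U)) → 8
  ρ[y/u](ρ[v/z]((R ⋈[b=g] U))) → 8
  π[v,y](ρ[y/u](ρ[v/z]((R ⋈[b=g] U)))) → 8
  S → 5
  (π[v,y](ρ[y/u](ρ[v/z]((R ⋈[b=g] U)))) ∪ S) → 13
  σ[y='p']((π[v,y](ρ[y/u](ρ[v/z]((R ⋈[b=g] U)))) ∪ S)) → 3

E1 and E2 produce the same multiset:
v | y
p | p
p | p
p | p

yes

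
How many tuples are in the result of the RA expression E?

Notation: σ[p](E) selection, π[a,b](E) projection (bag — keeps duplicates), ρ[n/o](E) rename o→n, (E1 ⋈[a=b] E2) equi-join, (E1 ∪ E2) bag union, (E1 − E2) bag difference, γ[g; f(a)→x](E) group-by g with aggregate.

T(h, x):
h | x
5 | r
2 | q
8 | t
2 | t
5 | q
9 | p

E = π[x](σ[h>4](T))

Per-node cardinality:
  T → 6
  σ[h>4](T) → 4
  π[x](σ[h>4](T)) → 4

|E| = 4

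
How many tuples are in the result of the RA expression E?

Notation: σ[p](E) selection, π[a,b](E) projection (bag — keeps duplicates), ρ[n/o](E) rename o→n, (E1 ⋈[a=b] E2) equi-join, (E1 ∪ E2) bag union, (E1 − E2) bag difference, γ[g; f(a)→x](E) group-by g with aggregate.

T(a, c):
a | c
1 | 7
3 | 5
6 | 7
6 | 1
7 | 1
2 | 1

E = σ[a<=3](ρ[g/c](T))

Stepwise |·|:
  T → 6
  ρ[g/c](T) → 6
  σ[a<=3](ρ[g/c](T)) → 3

|E| = 3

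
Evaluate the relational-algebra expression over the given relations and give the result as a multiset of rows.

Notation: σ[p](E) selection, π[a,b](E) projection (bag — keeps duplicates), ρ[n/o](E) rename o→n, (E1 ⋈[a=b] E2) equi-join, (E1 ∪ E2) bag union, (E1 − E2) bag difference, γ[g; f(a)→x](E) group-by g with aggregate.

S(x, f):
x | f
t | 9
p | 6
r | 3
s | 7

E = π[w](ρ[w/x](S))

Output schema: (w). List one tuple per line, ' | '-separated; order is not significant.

Row counts bottom-up:
  S → 4
  ρ[w/x](S) → 4
  π[w](ρ[w/x](S)) → 4

== RESULT ==
w
p
r
s
t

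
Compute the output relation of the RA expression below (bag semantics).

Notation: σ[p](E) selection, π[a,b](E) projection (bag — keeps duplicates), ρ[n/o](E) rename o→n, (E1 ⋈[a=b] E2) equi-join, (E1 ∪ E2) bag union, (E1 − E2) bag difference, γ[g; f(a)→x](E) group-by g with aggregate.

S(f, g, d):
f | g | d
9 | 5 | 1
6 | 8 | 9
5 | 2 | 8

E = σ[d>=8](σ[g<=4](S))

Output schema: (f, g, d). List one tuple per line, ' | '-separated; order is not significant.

Subexpression sizes:
  S → 3
  σ[g<=4](S) → 1
  σ[d>=8](σ[g<=4](S)) → 1

== RESULT ==
f | g | d
5 | 2 | 8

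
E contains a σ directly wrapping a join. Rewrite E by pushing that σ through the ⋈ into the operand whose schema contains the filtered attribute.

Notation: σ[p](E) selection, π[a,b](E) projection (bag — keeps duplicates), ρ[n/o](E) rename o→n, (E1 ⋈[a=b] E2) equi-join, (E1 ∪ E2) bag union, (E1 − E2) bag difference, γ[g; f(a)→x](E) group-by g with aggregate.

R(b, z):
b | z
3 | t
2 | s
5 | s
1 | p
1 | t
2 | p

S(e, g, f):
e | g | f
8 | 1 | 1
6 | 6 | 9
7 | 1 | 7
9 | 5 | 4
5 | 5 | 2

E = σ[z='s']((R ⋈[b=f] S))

σ filters on z, owned by the left side.
E' = (σ[z='s'](R) ⋈[b=f] S)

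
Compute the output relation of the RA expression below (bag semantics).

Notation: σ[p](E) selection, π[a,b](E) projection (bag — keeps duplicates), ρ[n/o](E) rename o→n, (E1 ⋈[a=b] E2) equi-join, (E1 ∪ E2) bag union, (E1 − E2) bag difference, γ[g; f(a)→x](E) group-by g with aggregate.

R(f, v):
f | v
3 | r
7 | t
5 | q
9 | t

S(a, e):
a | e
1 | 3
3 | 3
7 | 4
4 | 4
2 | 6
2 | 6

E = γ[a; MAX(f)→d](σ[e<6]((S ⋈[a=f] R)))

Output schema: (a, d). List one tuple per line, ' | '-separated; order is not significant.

Stepwise |·|:
  S → 6
  R → 4
  (S ⋈[a=f] R) → 2
  σ[e<6]((S ⋈[a=f] R)) → 2
  γ[a; MAX(f)→d](σ[e<6]((S ⋈[a=f] R))) → 2

== RESULT ==
a | d
3 | 3
7 | 7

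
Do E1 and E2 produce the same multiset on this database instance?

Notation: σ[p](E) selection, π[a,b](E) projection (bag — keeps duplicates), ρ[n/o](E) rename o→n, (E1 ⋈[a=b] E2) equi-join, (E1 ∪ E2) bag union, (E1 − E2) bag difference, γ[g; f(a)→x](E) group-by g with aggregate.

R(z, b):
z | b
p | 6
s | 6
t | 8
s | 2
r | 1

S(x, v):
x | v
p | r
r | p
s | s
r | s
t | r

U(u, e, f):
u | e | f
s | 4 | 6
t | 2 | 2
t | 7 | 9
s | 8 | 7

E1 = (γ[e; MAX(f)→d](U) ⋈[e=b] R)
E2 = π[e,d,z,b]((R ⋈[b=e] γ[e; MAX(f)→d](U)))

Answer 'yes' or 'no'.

E1 stepwise |·|:
  U → 4
  γ[e; MAX(f)→d](U) → 4
  R → 5
  (γ[e; MAX(f)→d](U) ⋈[e=b] R) → 2
E2 stepwise |·|:
  R → 5
  U → 4
  γ[e; MAX(f)→d](U) → 4
  (R ⋈[b=e] γ[e; MAX(f)→d](U)) → 2
  π[e,d,z,b]((R ⋈[b=e] γ[e; MAX(f)→d](U))) → 2

E1 and E2 produce the same multiset:
e | d | z | b
2 | 2 | s | 2
8 | 7 | t | 8

yes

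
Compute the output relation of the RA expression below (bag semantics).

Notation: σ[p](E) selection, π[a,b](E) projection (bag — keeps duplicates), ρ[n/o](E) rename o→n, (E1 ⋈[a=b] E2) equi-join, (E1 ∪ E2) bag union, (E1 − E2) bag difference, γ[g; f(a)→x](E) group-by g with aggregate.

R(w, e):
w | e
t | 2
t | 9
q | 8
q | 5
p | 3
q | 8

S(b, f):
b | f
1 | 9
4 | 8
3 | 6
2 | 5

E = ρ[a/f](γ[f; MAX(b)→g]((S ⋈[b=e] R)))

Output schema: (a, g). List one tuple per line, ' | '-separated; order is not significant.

Subexpression sizes:
  S → 4
  R → 6
  (S ⋈[b=e] R) → 2
  γ[f; MAX(b)→g]((S ⋈[b=e] R)) → 2
  ρ[a/f](γ[f; MAX(b)→g]((S ⋈[b=e] R))) → 2

== RESULT ==
a | g
5 | 2
6 | 3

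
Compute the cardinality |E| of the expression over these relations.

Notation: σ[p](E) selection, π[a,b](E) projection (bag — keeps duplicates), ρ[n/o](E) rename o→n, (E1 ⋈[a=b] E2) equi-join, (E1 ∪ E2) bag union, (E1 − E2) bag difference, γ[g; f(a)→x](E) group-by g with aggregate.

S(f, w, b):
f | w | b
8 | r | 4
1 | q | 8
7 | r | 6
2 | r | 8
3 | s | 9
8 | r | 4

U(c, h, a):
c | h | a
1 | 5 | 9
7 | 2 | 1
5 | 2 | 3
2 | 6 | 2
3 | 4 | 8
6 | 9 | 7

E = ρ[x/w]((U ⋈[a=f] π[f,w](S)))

Per-node cardinality:
  U → 6
  S → 6
  π[f,w](S) → 6
  (U ⋈[a=f] π[f,w](S)) → 6
  ρ[x/w]((U ⋈[a=f] π[f,w](S))) → 6

|E| = 6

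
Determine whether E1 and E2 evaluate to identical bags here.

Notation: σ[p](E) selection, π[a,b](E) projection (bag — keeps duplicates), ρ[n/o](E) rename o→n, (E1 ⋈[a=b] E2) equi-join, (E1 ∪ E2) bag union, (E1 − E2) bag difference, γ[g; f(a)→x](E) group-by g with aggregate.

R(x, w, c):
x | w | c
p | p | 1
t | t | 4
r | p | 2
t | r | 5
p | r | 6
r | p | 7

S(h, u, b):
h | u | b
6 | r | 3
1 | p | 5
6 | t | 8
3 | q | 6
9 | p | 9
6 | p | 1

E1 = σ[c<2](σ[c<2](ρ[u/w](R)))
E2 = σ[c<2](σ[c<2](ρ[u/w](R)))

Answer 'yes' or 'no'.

E1 row counts bottom-up:
  R → 6
  ρ[u/w](R) → 6
  σ[c<2](ρ[u/w](R)) → 1
  σ[c<2](σ[c<2](ρ[u/w](R))) → 1
E2 row counts bottom-up:
  R → 6
  ρ[u/w](R) → 6
  σ[c<2](ρ[u/w](R)) → 1
  σ[c<2](σ[c<2](ρ[u/w](R))) → 1

E1 and E2 produce the same multiset:
x | u | c
p | p | 1

yes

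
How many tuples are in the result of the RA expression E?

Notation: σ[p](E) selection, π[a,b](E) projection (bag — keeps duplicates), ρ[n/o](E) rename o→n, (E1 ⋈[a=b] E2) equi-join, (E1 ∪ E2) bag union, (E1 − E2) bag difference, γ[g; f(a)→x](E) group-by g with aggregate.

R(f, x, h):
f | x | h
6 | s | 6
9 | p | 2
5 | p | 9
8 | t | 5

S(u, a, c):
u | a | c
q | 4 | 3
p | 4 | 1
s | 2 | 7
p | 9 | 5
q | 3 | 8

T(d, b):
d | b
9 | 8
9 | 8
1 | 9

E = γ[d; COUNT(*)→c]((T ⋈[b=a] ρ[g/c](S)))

Per-node cardinality:
  T → 3
  S → 5
  ρ[g/c](S) → 5
  (T ⋈[b=a] ρ[g/c](S)) → 1
  γ[d; COUNT(*)→c]((T ⋈[b=a] ρ[g/c](S))) → 1

|E| = 1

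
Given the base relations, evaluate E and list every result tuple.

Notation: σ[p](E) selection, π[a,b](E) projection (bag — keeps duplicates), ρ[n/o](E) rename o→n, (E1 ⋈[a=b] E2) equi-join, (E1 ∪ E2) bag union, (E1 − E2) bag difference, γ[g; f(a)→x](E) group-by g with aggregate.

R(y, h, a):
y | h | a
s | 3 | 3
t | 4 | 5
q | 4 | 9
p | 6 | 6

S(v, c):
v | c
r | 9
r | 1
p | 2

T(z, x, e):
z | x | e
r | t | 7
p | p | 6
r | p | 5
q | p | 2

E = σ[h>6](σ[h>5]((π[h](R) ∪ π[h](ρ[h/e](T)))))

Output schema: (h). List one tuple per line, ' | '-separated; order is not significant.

Subexpression sizes:
  R → 4
  π[h](R) → 4
  T → 4
  ρ[h/e](T) → 4
  π[h](ρ[h/e](T)) → 4
  (π[h](R) ∪ π[h](ρ[h/e](T))) → 8
  σ[h>5]((π[h](R) ∪ π[h](ρ[h/e](T)))) → 3
  σ[h>6](σ[h>5]((π[h](R) ∪ π[h](ρ[h/e](T))))) → 1

== RESULT ==
h
7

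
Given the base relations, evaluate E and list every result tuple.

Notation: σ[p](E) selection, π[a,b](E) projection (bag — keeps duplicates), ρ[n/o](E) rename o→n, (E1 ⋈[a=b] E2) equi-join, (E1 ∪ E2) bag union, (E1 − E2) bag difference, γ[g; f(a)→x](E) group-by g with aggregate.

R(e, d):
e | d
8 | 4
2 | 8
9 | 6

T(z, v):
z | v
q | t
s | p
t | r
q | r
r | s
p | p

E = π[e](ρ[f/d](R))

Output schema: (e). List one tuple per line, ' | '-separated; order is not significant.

Per-node cardinality:
  R → 3
  ρ[f/d](R) → 3
  π[e](ρ[f/d](R)) → 3

== RESULT ==
e
2
8
9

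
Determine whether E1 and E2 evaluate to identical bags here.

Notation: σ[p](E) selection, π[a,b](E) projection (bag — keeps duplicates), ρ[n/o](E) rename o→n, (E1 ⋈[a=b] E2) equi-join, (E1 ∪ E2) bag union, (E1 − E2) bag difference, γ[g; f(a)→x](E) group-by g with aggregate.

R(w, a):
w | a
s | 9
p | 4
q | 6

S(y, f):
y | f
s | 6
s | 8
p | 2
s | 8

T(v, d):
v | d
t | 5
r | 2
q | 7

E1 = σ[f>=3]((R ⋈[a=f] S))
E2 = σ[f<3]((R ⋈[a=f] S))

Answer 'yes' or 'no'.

E1 subexpression sizes:
  R → 3
  S → 4
  (R ⋈[a=f] S) → 1
  σ[f>=3]((R ⋈[a=f] S)) → 1
E2 subexpression sizes:
  R → 3
  S → 4
  (R ⋈[a=f] S) → 1
  σ[f<3]((R ⋈[a=f] S)) → 0

E1 result:
w | a | y | f
q | 6 | s | 6
E2 result:
w | a | y | f
(0 rows)
Witness: ('q', 6, 's', 6) appears 1× in E1 but 0× in E2.

no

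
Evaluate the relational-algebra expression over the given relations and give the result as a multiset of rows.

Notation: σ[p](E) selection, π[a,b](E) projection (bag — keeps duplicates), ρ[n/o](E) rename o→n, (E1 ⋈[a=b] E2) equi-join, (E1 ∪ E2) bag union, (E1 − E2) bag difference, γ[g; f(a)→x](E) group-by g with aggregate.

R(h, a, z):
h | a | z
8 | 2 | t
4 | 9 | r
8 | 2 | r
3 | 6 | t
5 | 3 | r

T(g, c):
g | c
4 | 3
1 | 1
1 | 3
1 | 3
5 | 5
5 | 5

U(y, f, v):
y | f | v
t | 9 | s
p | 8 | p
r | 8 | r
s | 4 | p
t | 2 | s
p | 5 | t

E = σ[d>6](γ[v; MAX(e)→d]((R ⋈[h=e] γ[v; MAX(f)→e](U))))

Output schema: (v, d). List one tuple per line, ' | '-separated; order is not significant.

Row counts bottom-up:
  R → 5
  U → 6
  γ[v; MAX(f)→e](U) → 4
  (R ⋈[h=e] γ[v; MAX(f)→e](U)) → 5
  γ[v; MAX(e)→d]((R ⋈[h=e] γ[v; MAX(f)→e](U))) → 3
  σ[d>6](γ[v; MAX(e)→d]((R ⋈[h=e] γ[v; MAX(f)→e](U)))) → 2

== RESULT ==
v | d
p | 8
r | 8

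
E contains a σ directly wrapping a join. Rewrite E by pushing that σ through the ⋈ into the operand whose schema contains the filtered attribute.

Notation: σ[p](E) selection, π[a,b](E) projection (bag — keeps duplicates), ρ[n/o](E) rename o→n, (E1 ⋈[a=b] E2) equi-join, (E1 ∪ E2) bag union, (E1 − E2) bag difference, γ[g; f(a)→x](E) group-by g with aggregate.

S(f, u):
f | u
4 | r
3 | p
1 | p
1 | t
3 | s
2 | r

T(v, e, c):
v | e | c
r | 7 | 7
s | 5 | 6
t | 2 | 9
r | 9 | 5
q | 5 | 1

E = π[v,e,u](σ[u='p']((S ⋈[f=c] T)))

σ filters on u, owned by the left side.
E' = π[v,e,u]((σ[u='p'](S) ⋈[f=c] T))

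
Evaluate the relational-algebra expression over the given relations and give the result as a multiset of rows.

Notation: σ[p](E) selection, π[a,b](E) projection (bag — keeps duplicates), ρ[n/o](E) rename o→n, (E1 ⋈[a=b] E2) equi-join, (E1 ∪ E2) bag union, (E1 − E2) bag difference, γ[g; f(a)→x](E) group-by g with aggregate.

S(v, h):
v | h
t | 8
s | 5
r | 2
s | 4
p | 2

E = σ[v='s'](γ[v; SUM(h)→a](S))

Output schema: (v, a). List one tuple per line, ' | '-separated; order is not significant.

Row counts bottom-up:
  S → 5
  γ[v; SUM(h)→a](S) → 4
  σ[v='s'](γ[v; SUM(h)→a](S)) → 1

== RESULT ==
v | a
s | 9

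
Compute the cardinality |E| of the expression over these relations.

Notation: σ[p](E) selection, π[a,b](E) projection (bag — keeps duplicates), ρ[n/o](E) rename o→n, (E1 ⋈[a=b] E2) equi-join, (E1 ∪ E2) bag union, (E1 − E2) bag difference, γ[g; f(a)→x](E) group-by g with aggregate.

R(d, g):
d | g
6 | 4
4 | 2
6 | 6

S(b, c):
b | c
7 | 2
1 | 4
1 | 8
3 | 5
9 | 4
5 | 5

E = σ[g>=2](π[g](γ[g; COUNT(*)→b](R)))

Subexpression sizes:
  R → 3
  γ[g; COUNT(*)→b](R) → 3
  π[g](γ[g; COUNT(*)→b](R)) → 3
  σ[g>=2](π[g](γ[g; COUNT(*)→b](R))) → 3

|E| = 3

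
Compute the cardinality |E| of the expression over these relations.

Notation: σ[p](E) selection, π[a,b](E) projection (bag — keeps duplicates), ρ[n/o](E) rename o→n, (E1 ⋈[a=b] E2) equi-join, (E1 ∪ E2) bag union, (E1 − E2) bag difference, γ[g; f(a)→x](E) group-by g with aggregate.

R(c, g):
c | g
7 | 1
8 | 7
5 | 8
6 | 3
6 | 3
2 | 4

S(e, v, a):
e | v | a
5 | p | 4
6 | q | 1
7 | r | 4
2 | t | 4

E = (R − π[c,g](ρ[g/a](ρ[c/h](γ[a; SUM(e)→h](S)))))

Stepwise |·|:
  R → 6
  S → 4
  γ[a; SUM(e)→h](S) → 2
  ρ[c/h](γ[a; SUM(e)→h](S)) → 2
  ρ[g/a](ρ[c/h](γ[a; SUM(e)→h](S))) → 2
  π[c,g](ρ[g/a](ρ[c/h](γ[a; SUM(e)→h](S)))) → 2
  (R − π[c,g](ρ[g/a](ρ[c/h](γ[a; SUM(e)→h](S))))) → 6

|E| = 6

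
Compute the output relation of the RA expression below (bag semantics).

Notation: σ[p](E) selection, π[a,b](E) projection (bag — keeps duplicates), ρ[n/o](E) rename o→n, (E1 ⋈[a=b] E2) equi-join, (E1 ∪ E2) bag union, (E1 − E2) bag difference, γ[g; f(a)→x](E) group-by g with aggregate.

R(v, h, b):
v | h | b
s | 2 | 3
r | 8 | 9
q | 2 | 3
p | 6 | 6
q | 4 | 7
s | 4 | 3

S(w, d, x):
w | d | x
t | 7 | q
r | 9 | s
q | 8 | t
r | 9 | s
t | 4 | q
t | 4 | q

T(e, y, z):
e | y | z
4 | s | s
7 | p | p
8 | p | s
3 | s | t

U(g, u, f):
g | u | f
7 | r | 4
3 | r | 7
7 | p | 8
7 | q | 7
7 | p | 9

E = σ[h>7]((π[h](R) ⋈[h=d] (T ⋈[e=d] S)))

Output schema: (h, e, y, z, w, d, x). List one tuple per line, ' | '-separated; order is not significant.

Subexpression sizes:
  R → 6
  π[h](R) → 6
  T → 4
  S → 6
  (T ⋈[e=d] S) → 4
  (π[h](R) ⋈[h=d] (T ⋈[e=d] S)) → 5
  σ[h>7]((π[h](R) ⋈[h=d] (T ⋈[e=d] S))) → 1

== RESULT ==
h | e | y | z | w | d | x
8 | 8 | p | s | q | 8 | t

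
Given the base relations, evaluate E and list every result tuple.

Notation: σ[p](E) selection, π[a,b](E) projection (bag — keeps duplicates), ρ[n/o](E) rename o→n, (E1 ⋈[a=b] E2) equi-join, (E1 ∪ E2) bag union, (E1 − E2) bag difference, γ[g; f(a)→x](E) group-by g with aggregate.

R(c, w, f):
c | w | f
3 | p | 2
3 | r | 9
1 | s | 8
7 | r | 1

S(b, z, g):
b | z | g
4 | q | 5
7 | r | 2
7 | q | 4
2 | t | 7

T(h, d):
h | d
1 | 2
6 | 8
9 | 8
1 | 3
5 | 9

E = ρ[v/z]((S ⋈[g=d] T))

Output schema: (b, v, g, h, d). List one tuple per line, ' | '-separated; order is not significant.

Subexpression sizes:
  S → 4
  T → 5
  (S ⋈[g=d] T) → 1
  ρ[v/z]((S ⋈[g=d] T)) → 1

== RESULT ==
b | v | g | h | d
7 | r | 2 | 1 | 2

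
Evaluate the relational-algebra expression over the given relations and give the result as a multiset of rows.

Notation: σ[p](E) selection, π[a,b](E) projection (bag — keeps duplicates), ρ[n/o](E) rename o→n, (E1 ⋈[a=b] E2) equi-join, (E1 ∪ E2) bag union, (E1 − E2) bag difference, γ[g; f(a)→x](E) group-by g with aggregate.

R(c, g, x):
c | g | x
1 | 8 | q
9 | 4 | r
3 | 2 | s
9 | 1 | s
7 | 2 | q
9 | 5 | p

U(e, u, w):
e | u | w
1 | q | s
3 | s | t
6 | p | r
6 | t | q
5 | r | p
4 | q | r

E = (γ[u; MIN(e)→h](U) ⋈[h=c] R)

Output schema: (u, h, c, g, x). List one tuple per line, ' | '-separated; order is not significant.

Stepwise |·|:
  U → 6
  γ[u; MIN(e)→h](U) → 5
  R → 6
  (γ[u; MIN(e)→h](U) ⋈[h=c] R) → 2

== RESULT ==
u | h | c | g | x
q | 1 | 1 | 8 | q
s | 3 | 3 | 2 | s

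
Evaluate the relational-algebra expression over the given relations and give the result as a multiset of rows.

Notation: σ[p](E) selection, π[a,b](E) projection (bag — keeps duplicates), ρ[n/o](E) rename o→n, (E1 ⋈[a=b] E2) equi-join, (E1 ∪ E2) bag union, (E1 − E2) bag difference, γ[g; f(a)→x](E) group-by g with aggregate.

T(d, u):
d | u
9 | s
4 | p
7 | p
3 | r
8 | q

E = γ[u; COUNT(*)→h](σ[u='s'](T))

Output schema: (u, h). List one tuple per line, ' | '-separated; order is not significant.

Row counts bottom-up:
  T → 5
  σ[u='s'](T) → 1
  γ[u; COUNT(*)→h](σ[u='s'](T)) → 1

== RESULT ==
u | h
s | 1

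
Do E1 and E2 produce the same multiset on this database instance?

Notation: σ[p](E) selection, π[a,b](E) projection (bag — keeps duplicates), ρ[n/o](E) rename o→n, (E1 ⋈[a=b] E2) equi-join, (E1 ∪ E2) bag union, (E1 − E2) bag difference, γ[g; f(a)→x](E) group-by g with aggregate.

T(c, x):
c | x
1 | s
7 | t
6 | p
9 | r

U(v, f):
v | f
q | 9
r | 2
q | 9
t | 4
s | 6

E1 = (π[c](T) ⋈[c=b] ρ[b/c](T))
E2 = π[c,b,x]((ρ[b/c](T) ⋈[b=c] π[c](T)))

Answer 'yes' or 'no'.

E1 subexpression sizes:
  T → 4
  π[c](T) → 4
  T → 4
  ρ[b/c](T) → 4
  (π[c](T) ⋈[c=b] ρ[b/c](T)) → 4
E2 subexpression sizes:
  T → 4
  ρ[b/c](T) → 4
  T → 4
  π[c](T) → 4
  (ρ[b/c](T) ⋈[b=c] π[c](T)) → 4
  π[c,b,x]((ρ[b/c](T) ⋈[b=c] π[c](T))) → 4

E1 and E2 produce the same multiset:
c | b | x
1 | 1 | s
6 | 6 | p
7 | 7 | t
9 | 9 | r

yes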